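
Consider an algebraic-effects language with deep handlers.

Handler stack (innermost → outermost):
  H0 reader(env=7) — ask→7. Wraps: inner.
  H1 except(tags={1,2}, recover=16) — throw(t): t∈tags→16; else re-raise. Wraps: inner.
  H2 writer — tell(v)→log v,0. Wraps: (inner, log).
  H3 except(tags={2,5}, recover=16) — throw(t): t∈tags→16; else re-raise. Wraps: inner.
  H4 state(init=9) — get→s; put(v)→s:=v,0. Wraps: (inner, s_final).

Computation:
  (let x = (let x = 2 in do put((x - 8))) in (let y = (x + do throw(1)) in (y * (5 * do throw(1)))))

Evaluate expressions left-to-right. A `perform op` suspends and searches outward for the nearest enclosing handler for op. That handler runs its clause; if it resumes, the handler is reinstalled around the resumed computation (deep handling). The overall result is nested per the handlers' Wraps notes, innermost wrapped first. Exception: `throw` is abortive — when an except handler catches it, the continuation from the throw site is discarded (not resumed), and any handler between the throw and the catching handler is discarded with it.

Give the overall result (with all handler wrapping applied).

Working:
put(-6) @ H4 ⇒ s:=-6
throw(1) @ H1 caught ⇒ 16
H2 returns (16, ())
H3 returns (16, ())
H4 returns ((16, ()), -6)
= ((16, ()), -6)

Answer: ((16, ()), -6)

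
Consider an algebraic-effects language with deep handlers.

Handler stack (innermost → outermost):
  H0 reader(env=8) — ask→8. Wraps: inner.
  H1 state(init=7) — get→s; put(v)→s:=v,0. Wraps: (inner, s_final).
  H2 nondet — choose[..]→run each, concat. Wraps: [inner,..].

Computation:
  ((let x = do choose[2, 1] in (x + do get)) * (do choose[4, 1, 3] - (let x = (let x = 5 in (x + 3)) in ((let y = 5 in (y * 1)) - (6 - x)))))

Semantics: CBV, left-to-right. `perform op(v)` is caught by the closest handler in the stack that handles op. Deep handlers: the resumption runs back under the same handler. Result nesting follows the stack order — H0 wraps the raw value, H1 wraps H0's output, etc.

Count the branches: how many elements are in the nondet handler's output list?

Step-by-step:
choose[2, 1] @ H2
  branch[0] choose=2:
    get @ H1 ⇒ 7
    choose[4, 1, 3] @ H2
      branch[0] choose=4:
        H0 returns -27
        H1 returns (-27, 7)
        H2 returns [(-27, 7)]
      branch[1] choose=1:
        H0 returns -54
        H1 returns (-54, 7)
        H2 returns [(-54, 7)]
      branch[2] choose=3:
        H0 returns -36
        H1 returns (-36, 7)
        H2 returns [(-36, 7)]
  branch[1] choose=1:
    get @ H1 ⇒ 7
    choose[4, 1, 3] @ H2
      branch[0] choose=4:
        H0 returns -24
        H1 returns (-24, 7)
        H2 returns [(-24, 7)]
      branch[1] choose=1:
        H0 returns -48
        H1 returns (-48, 7)
        H2 returns [(-48, 7)]
      branch[2] choose=3:
        H0 returns -32
        H1 returns (-32, 7)
        H2 returns [(-32, 7)]
= [(-27, 7), (-54, 7), (-36, 7), (-24, 7), (-48, 7), (-32, 7)]

Answer: 6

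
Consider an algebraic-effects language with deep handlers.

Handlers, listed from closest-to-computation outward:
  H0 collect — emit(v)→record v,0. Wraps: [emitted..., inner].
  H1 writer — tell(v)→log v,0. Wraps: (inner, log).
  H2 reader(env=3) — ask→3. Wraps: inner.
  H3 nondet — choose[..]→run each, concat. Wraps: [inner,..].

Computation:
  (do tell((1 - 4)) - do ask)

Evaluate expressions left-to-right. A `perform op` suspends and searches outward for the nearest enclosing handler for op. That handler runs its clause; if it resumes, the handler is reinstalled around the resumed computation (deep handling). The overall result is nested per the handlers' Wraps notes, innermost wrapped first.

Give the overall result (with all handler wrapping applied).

Answer: [([-3], (-3))]

Step-by-step:
tell(-3) @ H1 ⇒ log+=-3
ask @ H2 ⇒ 3
H0 returns [-3]
H1 returns ([-3], (-3))
H2 returns ([-3], (-3))
H3 returns [([-3], (-3))]
= [([-3], (-3))]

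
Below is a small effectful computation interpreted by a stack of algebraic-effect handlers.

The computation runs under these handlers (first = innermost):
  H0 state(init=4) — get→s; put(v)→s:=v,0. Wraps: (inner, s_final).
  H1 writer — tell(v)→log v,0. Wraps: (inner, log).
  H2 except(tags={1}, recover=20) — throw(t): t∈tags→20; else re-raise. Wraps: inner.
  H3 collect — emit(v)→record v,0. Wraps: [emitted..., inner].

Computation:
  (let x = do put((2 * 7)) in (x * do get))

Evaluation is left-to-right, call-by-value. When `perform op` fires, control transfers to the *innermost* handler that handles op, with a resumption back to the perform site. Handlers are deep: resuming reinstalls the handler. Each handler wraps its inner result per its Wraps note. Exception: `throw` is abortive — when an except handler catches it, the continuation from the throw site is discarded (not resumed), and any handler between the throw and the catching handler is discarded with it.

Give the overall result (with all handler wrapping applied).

Step-by-step:
put(14) @ H0 ⇒ s:=14
get @ H0 ⇒ 14
H0 returns (0, 14)
H1 returns ((0, 14), ())
H2 returns ((0, 14), ())
H3 returns [((0, 14), ())]
= [((0, 14), ())]

Answer: [((0, 14), ())]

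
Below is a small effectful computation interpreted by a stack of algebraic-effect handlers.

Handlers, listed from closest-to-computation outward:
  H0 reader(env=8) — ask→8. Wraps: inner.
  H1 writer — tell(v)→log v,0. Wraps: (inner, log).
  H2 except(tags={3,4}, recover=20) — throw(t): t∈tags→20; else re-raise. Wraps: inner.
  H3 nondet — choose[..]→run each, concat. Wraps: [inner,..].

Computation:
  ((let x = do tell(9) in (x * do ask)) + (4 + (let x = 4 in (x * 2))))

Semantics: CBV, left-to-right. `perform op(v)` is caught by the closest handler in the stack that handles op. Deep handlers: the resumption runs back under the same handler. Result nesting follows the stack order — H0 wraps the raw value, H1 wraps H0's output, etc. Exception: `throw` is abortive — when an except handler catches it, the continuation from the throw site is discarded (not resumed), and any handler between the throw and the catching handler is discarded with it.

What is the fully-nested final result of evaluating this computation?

Step-by-step:
tell(9) @ H1 ⇒ log+=9
ask @ H0 ⇒ 8
H0 returns 12
H1 returns (12, (9))
H2 returns (12, (9))
H3 returns [(12, (9))]
= [(12, (9))]

Answer: [(12, (9))]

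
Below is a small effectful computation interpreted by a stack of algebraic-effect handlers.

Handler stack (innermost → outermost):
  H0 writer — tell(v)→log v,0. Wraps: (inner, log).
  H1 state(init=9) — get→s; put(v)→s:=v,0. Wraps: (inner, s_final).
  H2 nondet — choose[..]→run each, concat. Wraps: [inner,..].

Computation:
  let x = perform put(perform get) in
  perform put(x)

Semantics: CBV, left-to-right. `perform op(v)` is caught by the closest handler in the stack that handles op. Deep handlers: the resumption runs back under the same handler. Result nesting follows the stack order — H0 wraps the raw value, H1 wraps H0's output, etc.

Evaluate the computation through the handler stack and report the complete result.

Answer: [((0, ()), 0)]

Working:
get @ H1 ⇒ 9
put(9) @ H1 ⇒ s:=9
put(0) @ H1 ⇒ s:=0
H0 returns (0, ())
H1 returns ((0, ()), 0)
H2 returns [((0, ()), 0)]
= [((0, ()), 0)]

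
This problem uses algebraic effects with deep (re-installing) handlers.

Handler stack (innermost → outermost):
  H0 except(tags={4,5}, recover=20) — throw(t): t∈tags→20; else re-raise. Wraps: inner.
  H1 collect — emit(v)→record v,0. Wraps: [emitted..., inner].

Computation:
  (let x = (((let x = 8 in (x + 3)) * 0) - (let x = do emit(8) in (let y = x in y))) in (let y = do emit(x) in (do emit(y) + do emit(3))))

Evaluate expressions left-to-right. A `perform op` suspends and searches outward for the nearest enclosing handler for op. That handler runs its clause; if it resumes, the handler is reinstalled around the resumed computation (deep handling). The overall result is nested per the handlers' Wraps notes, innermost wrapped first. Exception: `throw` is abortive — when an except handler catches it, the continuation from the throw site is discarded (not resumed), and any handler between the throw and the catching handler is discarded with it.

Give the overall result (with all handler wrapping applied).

Answer: [8, 0, 0, 3, 0]

Evaluation trace:
emit(8) @ H1 ⇒ out+=8
emit(0) @ H1 ⇒ out+=0
emit(0) @ H1 ⇒ out+=0
emit(3) @ H1 ⇒ out+=3
H0 returns 0
H1 returns [8, 0, 0, 3, 0]
= [8, 0, 0, 3, 0]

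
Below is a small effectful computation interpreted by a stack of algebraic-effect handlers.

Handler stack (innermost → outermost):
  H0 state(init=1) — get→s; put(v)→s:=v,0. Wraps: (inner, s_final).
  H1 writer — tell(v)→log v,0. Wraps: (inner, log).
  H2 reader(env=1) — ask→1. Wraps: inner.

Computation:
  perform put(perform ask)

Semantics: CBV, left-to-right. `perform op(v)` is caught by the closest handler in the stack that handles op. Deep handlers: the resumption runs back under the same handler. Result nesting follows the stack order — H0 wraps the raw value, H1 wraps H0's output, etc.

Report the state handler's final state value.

Working:
ask @ H2 ⇒ 1
put(1) @ H0 ⇒ s:=1
H0 returns (0, 1)
H1 returns ((0, 1), ())
H2 returns ((0, 1), ())
= ((0, 1), ())

Answer: 1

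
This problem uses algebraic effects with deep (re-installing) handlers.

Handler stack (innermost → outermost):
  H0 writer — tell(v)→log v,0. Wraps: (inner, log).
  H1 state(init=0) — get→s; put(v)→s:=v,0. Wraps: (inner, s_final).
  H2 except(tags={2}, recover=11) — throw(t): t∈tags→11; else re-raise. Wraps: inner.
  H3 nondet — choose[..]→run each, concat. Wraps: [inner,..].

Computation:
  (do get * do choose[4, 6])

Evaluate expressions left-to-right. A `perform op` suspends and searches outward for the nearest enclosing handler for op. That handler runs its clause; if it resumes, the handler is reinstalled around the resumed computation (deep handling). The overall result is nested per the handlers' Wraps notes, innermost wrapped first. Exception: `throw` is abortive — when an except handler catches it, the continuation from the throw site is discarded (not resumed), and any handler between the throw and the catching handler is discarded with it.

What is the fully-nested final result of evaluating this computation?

Evaluation trace:
get @ H1 ⇒ 0
choose[4, 6] @ H3
  branch[0] choose=4:
    H0 returns (0, ())
    H1 returns ((0, ()), 0)
    H2 returns ((0, ()), 0)
    H3 returns [((0, ()), 0)]
  branch[1] choose=6:
    H0 returns (0, ())
    H1 returns ((0, ()), 0)
    H2 returns ((0, ()), 0)
    H3 returns [((0, ()), 0)]
= [((0, ()), 0), ((0, ()), 0)]

Answer: [((0, ()), 0), ((0, ()), 0)]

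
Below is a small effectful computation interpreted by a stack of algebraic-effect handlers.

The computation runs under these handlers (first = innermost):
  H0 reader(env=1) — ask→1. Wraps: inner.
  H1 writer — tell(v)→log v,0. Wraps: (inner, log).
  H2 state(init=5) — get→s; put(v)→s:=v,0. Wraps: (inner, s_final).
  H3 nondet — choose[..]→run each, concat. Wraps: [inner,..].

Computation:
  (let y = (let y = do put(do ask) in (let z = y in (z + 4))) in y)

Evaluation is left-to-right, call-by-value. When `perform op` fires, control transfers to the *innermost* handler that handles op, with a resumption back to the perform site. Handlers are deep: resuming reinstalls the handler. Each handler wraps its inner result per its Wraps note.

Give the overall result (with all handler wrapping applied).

Answer: [((4, ()), 1)]

Evaluation trace:
ask @ H0 ⇒ 1
put(1) @ H2 ⇒ s:=1
H0 returns 4
H1 returns (4, ())
H2 returns ((4, ()), 1)
H3 returns [((4, ()), 1)]
= [((4, ()), 1)]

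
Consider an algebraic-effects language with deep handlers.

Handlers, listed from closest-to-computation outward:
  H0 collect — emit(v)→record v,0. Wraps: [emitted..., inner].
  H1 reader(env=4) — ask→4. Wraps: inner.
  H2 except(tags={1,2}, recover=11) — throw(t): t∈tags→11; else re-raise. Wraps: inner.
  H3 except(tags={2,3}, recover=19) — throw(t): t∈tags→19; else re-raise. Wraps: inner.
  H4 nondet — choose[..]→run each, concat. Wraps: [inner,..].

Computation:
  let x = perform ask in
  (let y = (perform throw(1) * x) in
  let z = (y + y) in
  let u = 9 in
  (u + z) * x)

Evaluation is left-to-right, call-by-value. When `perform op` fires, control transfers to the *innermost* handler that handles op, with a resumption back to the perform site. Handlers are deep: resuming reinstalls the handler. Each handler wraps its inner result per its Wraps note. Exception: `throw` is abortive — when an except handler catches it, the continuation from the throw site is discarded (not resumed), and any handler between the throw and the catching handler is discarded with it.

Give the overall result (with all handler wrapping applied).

Answer: [11]

Evaluation trace:
ask @ H1 ⇒ 4
throw(1) @ H2 caught ⇒ 11
H3 returns 11
H4 returns [11]
= [11]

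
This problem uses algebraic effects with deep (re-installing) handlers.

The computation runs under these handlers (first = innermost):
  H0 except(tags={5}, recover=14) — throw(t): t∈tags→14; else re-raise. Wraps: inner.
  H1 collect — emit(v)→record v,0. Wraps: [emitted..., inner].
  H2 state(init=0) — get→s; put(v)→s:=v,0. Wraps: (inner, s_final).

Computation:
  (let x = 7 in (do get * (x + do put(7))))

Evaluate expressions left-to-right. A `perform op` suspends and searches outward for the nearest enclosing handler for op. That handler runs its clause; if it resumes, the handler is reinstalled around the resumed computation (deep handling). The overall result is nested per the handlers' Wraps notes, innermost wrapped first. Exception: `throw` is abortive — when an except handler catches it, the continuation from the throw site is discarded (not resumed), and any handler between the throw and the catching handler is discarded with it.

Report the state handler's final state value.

Answer: 7

Working:
get @ H2 ⇒ 0
put(7) @ H2 ⇒ s:=7
H0 returns 0
H1 returns [0]
H2 returns ([0], 7)
= ([0], 7)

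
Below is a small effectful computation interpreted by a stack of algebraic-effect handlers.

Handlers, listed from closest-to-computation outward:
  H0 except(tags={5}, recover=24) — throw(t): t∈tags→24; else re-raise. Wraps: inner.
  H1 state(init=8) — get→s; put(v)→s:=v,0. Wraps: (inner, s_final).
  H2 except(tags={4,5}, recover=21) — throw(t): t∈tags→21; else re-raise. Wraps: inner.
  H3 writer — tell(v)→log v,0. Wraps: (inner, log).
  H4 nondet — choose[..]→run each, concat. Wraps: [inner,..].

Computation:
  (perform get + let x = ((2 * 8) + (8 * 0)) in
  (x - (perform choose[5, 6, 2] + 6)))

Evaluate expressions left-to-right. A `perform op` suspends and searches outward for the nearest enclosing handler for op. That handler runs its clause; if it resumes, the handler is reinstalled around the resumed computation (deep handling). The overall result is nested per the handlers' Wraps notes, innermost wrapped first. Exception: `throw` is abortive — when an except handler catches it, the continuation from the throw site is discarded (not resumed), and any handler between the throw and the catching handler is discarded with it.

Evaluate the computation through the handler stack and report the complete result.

Answer: [((13, 8), ()), ((12, 8), ()), ((16, 8), ())]

Working:
get @ H1 ⇒ 8
choose[5, 6, 2] @ H4
  branch[0] choose=5:
    H0 returns 13
    H1 returns (13, 8)
    H2 returns (13, 8)
    H3 returns ((13, 8), ())
    H4 returns [((13, 8), ())]
  branch[1] choose=6:
    H0 returns 12
    H1 returns (12, 8)
    H2 returns (12, 8)
    H3 returns ((12, 8), ())
    H4 returns [((12, 8), ())]
  branch[2] choose=2:
    H0 returns 16
    H1 returns (16, 8)
    H2 returns (16, 8)
    H3 returns ((16, 8), ())
    H4 returns [((16, 8), ())]
= [((13, 8), ()), ((12, 8), ()), ((16, 8), ())]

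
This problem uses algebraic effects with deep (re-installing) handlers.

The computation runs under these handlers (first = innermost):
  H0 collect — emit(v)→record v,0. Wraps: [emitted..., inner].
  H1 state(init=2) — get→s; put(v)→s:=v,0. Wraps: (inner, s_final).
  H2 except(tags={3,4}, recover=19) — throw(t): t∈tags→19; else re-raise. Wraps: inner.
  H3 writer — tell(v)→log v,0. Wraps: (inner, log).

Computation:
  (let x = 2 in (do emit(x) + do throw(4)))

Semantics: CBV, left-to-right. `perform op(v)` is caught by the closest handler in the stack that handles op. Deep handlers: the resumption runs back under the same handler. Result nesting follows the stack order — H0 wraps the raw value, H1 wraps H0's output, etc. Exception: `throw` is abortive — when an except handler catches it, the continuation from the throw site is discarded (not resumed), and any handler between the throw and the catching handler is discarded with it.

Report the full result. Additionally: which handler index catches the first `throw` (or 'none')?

Answer: (19, ()) ; first throw caught by: H2

Working:
emit(2) @ H0 ⇒ out+=2
throw(4) @ H2 caught ⇒ 19
H3 returns (19, ())
= (19, ())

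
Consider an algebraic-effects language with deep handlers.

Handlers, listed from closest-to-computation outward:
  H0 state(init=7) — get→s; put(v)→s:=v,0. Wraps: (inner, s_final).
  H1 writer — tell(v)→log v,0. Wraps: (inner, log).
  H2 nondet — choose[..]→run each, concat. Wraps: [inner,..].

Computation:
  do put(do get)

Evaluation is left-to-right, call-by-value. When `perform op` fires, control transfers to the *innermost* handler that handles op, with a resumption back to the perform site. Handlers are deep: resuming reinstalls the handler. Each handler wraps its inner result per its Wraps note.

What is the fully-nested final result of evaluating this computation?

Answer: [((0, 7), ())]

Step-by-step:
get @ H0 ⇒ 7
put(7) @ H0 ⇒ s:=7
H0 returns (0, 7)
H1 returns ((0, 7), ())
H2 returns [((0, 7), ())]
= [((0, 7), ())]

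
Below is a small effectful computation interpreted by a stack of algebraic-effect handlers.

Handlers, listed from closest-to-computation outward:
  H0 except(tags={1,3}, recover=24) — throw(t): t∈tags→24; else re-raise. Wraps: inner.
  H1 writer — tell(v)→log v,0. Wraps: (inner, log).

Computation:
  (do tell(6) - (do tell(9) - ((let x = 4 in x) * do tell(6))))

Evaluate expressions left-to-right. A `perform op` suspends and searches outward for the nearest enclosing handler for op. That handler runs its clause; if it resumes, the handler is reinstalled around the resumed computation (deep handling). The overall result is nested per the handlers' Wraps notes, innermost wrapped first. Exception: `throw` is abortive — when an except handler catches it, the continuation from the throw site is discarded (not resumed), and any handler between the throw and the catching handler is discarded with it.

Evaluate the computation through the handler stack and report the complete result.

Evaluation trace:
tell(6) @ H1 ⇒ log+=6
tell(9) @ H1 ⇒ log+=9
tell(6) @ H1 ⇒ log+=6
H0 returns 0
H1 returns (0, (6, 9, 6))
= (0, (6, 9, 6))

Answer: (0, (6, 9, 6))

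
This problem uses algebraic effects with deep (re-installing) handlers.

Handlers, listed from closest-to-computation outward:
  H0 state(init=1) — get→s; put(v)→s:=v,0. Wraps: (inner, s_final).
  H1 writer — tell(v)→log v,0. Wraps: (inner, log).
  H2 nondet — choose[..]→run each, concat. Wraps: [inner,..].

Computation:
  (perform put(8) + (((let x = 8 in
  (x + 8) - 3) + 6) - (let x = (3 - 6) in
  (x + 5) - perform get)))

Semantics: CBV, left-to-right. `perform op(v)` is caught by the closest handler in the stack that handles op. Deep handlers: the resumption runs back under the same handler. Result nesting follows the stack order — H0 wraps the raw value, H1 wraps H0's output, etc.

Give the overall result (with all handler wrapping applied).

Working:
put(8) @ H0 ⇒ s:=8
get @ H0 ⇒ 8
H0 returns (25, 8)
H1 returns ((25, 8), ())
H2 returns [((25, 8), ())]
= [((25, 8), ())]

Answer: [((25, 8), ())]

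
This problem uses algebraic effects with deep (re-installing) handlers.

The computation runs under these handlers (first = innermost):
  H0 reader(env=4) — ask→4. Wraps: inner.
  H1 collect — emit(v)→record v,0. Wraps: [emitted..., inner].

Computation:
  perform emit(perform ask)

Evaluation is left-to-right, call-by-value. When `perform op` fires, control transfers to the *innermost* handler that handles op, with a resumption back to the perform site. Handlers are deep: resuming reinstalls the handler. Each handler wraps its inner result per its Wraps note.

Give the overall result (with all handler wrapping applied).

Working:
ask @ H0 ⇒ 4
emit(4) @ H1 ⇒ out+=4
H0 returns 0
H1 returns [4, 0]
= [4, 0]

Answer: [4, 0]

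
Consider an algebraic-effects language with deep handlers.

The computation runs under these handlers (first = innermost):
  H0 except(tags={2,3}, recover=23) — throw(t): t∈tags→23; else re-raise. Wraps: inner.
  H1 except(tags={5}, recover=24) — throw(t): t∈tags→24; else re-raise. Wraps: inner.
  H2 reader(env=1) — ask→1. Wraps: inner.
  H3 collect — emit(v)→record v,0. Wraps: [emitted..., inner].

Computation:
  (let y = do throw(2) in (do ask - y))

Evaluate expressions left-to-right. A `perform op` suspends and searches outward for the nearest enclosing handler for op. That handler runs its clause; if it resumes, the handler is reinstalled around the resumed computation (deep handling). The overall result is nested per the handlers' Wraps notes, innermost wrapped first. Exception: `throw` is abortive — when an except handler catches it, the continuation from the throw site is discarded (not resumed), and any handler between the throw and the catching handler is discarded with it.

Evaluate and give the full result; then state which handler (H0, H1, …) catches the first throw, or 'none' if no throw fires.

Answer: [23] ; first throw caught by: H0

Step-by-step:
throw(2) @ H0 caught ⇒ 23
H1 returns 23
H2 returns 23
H3 returns [23]
= [23]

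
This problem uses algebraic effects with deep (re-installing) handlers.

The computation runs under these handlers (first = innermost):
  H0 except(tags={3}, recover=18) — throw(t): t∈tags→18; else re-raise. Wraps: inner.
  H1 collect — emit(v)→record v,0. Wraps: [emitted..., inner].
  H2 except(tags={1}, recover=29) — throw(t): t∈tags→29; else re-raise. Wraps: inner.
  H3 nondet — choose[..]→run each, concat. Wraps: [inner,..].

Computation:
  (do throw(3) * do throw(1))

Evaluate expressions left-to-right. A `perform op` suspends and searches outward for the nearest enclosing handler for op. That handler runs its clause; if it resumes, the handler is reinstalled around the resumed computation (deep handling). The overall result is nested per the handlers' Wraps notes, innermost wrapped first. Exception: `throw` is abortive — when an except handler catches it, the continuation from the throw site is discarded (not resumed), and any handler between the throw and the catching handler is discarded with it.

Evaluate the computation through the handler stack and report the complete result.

Working:
throw(3) @ H0 caught ⇒ 18
H1 returns [18]
H2 returns [18]
H3 returns [[18]]
= [[18]]

Answer: [[18]]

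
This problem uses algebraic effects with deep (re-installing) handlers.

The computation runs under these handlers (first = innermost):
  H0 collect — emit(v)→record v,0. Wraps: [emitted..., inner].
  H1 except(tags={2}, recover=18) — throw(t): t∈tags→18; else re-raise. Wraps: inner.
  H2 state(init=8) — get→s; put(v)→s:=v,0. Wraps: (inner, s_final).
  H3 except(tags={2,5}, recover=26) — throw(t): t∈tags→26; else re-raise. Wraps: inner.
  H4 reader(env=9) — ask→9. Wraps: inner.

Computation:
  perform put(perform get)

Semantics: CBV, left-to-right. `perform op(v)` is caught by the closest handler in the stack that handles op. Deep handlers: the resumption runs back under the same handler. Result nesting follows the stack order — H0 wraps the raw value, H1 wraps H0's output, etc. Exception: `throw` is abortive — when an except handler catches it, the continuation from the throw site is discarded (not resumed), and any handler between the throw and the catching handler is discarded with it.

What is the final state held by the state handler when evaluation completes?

Step-by-step:
get @ H2 ⇒ 8
put(8) @ H2 ⇒ s:=8
H0 returns [0]
H1 returns [0]
H2 returns ([0], 8)
H3 returns ([0], 8)
H4 returns ([0], 8)
= ([0], 8)

Answer: 8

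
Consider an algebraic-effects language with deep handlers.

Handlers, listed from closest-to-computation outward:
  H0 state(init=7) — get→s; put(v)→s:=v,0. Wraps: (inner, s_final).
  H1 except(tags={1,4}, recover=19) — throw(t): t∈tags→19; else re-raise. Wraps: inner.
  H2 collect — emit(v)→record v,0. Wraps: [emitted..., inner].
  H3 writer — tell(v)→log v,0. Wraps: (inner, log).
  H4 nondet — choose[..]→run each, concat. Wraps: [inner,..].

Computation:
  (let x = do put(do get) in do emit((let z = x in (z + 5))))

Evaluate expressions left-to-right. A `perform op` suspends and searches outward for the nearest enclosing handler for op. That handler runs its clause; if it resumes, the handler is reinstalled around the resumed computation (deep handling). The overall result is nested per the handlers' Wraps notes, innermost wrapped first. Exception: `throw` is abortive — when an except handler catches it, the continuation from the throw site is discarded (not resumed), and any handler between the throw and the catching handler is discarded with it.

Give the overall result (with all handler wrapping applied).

Answer: [([5, (0, 7)], ())]

Evaluation trace:
get @ H0 ⇒ 7
put(7) @ H0 ⇒ s:=7
emit(5) @ H2 ⇒ out+=5
H0 returns (0, 7)
H1 returns (0, 7)
H2 returns [5, (0, 7)]
H3 returns ([5, (0, 7)], ())
H4 returns [([5, (0, 7)], ())]
= [([5, (0, 7)], ())]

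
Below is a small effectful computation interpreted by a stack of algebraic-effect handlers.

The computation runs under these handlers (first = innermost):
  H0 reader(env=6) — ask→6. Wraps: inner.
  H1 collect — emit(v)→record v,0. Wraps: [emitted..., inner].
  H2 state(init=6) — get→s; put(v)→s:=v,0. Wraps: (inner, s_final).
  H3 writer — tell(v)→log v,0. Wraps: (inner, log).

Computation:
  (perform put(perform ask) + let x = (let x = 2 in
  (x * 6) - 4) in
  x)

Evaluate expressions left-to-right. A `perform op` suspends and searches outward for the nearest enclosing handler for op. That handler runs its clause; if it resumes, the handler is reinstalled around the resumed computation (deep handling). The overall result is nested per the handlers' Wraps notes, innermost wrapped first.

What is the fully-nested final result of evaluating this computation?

Step-by-step:
ask @ H0 ⇒ 6
put(6) @ H2 ⇒ s:=6
H0 returns 8
H1 returns [8]
H2 returns ([8], 6)
H3 returns (([8], 6), ())
= (([8], 6), ())

Answer: (([8], 6), ())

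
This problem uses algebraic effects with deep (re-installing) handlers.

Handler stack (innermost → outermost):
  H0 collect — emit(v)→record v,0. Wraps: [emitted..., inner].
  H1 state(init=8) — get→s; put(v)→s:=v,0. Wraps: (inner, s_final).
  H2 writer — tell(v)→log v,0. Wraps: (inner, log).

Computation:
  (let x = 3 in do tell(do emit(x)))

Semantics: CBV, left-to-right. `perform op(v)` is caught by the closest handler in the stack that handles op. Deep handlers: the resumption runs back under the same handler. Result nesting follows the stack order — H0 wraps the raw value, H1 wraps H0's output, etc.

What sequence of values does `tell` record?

Evaluation trace:
emit(3) @ H0 ⇒ out+=3
tell(0) @ H2 ⇒ log+=0
H0 returns [3, 0]
H1 returns ([3, 0], 8)
H2 returns (([3, 0], 8), (0))
= (([3, 0], 8), (0))

Answer: (0)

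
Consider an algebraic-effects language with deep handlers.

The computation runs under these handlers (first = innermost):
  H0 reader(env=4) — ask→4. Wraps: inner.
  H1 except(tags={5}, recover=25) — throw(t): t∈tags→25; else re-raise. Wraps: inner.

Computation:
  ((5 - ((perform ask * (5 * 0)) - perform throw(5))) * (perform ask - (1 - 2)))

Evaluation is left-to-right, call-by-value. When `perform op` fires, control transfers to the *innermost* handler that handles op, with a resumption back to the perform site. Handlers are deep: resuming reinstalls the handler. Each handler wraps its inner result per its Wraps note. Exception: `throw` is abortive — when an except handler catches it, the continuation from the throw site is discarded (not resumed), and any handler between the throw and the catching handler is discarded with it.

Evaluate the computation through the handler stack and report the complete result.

Answer: 25

Working:
ask @ H0 ⇒ 4
throw(5) @ H1 caught ⇒ 25
= 25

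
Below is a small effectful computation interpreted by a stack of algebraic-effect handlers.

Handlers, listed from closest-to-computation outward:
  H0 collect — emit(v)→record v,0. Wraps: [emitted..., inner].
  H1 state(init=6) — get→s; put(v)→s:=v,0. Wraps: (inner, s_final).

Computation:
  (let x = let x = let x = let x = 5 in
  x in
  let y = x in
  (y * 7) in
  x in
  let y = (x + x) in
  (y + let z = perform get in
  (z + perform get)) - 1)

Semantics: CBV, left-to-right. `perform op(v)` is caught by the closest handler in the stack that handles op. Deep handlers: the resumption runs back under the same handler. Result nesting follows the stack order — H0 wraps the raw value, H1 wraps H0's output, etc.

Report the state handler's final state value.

Answer: 6

Evaluation trace:
get @ H1 ⇒ 6
get @ H1 ⇒ 6
H0 returns [81]
H1 returns ([81], 6)
= ([81], 6)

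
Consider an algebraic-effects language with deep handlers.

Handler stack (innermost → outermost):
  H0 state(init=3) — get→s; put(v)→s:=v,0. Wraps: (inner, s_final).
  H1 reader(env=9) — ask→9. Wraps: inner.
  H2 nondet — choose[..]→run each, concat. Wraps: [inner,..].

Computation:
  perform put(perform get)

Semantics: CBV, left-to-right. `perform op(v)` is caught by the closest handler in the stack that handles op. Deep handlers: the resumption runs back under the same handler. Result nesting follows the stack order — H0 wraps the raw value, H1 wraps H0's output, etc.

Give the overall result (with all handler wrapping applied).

Answer: [(0, 3)]

Step-by-step:
get @ H0 ⇒ 3
put(3) @ H0 ⇒ s:=3
H0 returns (0, 3)
H1 returns (0, 3)
H2 returns [(0, 3)]
= [(0, 3)]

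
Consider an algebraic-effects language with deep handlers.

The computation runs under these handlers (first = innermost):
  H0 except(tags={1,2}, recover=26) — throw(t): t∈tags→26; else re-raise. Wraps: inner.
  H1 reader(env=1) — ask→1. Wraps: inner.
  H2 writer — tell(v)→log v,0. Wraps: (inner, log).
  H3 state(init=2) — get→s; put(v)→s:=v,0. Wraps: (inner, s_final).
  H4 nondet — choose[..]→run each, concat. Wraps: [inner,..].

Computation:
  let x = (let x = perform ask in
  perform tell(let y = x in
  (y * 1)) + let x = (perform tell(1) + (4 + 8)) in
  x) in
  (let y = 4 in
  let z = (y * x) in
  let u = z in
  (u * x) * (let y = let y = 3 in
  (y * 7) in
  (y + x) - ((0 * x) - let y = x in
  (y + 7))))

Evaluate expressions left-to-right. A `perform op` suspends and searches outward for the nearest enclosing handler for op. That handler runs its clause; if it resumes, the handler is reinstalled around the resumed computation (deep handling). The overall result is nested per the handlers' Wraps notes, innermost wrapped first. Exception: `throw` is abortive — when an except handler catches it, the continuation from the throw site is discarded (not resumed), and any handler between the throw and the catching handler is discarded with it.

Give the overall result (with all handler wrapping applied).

Answer: [((29952, (1, 1)), 2)]

Working:
ask @ H1 ⇒ 1
tell(1) @ H2 ⇒ log+=1
tell(1) @ H2 ⇒ log+=1
H0 returns 29952
H1 returns 29952
H2 returns (29952, (1, 1))
H3 returns ((29952, (1, 1)), 2)
H4 returns [((29952, (1, 1)), 2)]
= [((29952, (1, 1)), 2)]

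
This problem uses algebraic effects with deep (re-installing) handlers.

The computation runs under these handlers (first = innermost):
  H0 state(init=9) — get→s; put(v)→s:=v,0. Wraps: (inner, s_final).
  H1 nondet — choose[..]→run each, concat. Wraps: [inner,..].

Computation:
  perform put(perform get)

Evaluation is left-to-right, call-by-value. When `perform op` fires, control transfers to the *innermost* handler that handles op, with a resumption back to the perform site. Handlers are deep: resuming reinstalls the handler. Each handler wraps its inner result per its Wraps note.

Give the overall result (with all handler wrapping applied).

Answer: [(0, 9)]

Working:
get @ H0 ⇒ 9
put(9) @ H0 ⇒ s:=9
H0 returns (0, 9)
H1 returns [(0, 9)]
= [(0, 9)]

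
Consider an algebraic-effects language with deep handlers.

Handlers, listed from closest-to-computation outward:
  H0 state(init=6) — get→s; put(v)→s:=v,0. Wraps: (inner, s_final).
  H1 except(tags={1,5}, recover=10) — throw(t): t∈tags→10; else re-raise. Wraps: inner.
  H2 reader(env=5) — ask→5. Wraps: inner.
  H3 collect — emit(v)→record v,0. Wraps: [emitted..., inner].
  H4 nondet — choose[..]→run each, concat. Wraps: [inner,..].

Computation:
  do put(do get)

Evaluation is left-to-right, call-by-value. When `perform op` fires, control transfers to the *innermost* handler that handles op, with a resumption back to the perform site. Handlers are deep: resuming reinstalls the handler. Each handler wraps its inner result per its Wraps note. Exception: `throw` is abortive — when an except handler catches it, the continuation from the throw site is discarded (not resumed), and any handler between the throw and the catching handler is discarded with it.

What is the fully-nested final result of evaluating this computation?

Answer: [[(0, 6)]]

Step-by-step:
get @ H0 ⇒ 6
put(6) @ H0 ⇒ s:=6
H0 returns (0, 6)
H1 returns (0, 6)
H2 returns (0, 6)
H3 returns [(0, 6)]
H4 returns [[(0, 6)]]
= [[(0, 6)]]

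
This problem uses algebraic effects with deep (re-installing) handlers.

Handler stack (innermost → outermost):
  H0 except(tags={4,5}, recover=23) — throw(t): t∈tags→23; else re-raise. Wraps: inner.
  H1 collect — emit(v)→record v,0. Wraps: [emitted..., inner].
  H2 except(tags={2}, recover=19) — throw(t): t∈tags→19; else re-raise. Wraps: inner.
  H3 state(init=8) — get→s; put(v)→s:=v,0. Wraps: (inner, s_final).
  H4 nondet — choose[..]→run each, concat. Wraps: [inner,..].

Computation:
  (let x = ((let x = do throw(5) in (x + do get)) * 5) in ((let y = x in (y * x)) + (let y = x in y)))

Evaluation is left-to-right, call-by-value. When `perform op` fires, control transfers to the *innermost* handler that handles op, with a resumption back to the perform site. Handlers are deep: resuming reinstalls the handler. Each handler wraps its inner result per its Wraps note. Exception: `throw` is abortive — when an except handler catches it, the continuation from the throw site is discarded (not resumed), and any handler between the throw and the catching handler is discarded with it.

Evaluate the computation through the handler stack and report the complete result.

Evaluation trace:
throw(5) @ H0 caught ⇒ 23
H1 returns [23]
H2 returns [23]
H3 returns ([23], 8)
H4 returns [([23], 8)]
= [([23], 8)]

Answer: [([23], 8)]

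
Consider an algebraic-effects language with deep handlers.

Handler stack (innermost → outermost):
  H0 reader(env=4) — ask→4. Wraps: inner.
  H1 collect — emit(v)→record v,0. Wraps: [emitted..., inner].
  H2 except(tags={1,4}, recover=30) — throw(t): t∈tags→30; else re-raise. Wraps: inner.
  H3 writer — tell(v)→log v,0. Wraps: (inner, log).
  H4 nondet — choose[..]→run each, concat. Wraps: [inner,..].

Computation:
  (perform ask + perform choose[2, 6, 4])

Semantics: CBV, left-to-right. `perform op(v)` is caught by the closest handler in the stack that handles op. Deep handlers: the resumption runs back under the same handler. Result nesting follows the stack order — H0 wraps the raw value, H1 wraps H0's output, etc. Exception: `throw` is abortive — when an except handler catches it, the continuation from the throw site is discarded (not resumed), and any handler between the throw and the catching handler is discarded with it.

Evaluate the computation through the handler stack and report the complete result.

Working:
ask @ H0 ⇒ 4
choose[2, 6, 4] @ H4
  branch[0] choose=2:
    H0 returns 6
    H1 returns [6]
    H2 returns [6]
    H3 returns ([6], ())
    H4 returns [([6], ())]
  branch[1] choose=6:
    H0 returns 10
    H1 returns [10]
    H2 returns [10]
    H3 returns ([10], ())
    H4 returns [([10], ())]
  branch[2] choose=4:
    H0 returns 8
    H1 returns [8]
    H2 returns [8]
    H3 returns ([8], ())
    H4 returns [([8], ())]
= [([6], ()), ([10], ()), ([8], ())]

Answer: [([6], ()), ([10], ()), ([8], ())]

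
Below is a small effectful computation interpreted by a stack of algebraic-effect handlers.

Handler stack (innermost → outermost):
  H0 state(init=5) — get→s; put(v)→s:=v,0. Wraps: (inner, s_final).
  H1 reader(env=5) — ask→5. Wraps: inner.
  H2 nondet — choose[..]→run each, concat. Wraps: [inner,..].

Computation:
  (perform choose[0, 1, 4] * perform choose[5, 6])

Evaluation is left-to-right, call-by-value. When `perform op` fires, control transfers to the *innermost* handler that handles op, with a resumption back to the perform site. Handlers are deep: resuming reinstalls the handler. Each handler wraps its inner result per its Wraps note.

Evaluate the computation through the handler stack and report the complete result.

Answer: [(0, 5), (0, 5), (5, 5), (6, 5), (20, 5), (24, 5)]

Step-by-step:
choose[0, 1, 4] @ H2
  branch[0] choose=0:
    choose[5, 6] @ H2
      branch[0] choose=5:
        H0 returns (0, 5)
        H1 returns (0, 5)
        H2 returns [(0, 5)]
      branch[1] choose=6:
        H0 returns (0, 5)
        H1 returns (0, 5)
        H2 returns [(0, 5)]
  branch[1] choose=1:
    choose[5, 6] @ H2
      branch[0] choose=5:
        H0 returns (5, 5)
        H1 returns (5, 5)
        H2 returns [(5, 5)]
      branch[1] choose=6:
        H0 returns (6, 5)
        H1 returns (6, 5)
        H2 returns [(6, 5)]
  branch[2] choose=4:
    choose[5, 6] @ H2
      branch[0] choose=5:
        H0 returns (20, 5)
        H1 returns (20, 5)
        H2 returns [(20, 5)]
      branch[1] choose=6:
        H0 returns (24, 5)
        H1 returns (24, 5)
        H2 returns [(24, 5)]
= [(0, 5), (0, 5), (5, 5), (6, 5), (20, 5), (24, 5)]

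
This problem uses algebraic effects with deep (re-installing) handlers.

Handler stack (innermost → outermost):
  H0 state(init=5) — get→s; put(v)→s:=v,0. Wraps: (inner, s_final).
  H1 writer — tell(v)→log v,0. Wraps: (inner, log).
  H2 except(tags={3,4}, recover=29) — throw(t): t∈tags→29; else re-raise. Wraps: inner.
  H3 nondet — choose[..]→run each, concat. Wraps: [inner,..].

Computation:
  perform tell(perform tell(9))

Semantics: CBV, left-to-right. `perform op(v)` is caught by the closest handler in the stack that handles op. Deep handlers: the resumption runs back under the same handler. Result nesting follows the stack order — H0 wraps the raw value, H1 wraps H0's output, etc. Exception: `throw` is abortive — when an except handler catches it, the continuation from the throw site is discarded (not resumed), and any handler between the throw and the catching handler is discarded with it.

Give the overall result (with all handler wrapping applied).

Answer: [((0, 5), (9, 0))]

Evaluation trace:
tell(9) @ H1 ⇒ log+=9
tell(0) @ H1 ⇒ log+=0
H0 returns (0, 5)
H1 returns ((0, 5), (9, 0))
H2 returns ((0, 5), (9, 0))
H3 returns [((0, 5), (9, 0))]
= [((0, 5), (9, 0))]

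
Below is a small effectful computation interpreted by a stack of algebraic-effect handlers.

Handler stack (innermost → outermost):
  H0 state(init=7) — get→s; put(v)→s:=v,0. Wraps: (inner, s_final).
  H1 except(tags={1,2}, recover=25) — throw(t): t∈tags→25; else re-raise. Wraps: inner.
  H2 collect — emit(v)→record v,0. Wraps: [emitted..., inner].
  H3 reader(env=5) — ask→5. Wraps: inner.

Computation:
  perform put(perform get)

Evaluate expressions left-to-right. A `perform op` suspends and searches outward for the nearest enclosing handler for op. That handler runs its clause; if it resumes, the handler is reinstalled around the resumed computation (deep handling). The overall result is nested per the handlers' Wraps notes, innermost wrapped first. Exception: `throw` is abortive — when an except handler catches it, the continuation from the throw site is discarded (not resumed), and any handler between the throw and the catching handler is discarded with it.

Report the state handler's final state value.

Answer: 7

Evaluation trace:
get @ H0 ⇒ 7
put(7) @ H0 ⇒ s:=7
H0 returns (0, 7)
H1 returns (0, 7)
H2 returns [(0, 7)]
H3 returns [(0, 7)]
= [(0, 7)]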